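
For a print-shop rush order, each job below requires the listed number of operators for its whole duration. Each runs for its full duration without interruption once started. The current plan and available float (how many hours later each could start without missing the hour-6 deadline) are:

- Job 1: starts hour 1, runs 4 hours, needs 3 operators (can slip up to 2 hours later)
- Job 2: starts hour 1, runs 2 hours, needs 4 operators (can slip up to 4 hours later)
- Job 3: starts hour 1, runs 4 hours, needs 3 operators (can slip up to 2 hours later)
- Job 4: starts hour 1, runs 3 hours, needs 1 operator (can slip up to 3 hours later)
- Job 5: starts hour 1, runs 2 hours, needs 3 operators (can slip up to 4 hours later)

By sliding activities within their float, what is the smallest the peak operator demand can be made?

7

Early-start (Job 1@1, Job 2@1, Job 3@1, Job 4@1, Job 5@1) gives peak 14: h1:14  h2:14  h3:7  h4:6  h5:0  h6:0.
Shift Job 3→3, Job 4→3, Job 5→5.
Schedule Job 1@1, Job 2@1, Job 3@3, Job 4@3, Job 5@5: h1:7  h2:7  h3:7  h4:7  h5:7  h6:6 — peak 7.
Total operator-hours = 41 over 6 hours ⇒ peak ≥ ⌈41/6⌉ = 7, so 7 is optimal.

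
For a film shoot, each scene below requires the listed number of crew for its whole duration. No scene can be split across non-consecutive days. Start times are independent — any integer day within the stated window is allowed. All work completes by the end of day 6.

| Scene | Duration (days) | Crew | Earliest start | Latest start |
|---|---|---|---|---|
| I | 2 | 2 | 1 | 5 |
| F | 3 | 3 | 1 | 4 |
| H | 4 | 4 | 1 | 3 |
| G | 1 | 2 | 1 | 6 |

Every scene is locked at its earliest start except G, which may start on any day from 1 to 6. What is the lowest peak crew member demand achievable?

G@1: d1:11  d2:9  d3:7  d4:4  d5:0  d6:0 → peak 11
G@2: d1:9  d2:11  d3:7  d4:4  d5:0  d6:0 → peak 11
G@3: d1:9  d2:9  d3:9  d4:4  d5:0  d6:0 → peak 9
G@4: d1:9  d2:9  d3:7  d4:6  d5:0  d6:0 → peak 9
G@5: d1:9  d2:9  d3:7  d4:4  d5:2  d6:0 → peak 9
G@6: d1:9  d2:9  d3:7  d4:4  d5:0  d6:2 → peak 9
Best is G@3, peak 9.

9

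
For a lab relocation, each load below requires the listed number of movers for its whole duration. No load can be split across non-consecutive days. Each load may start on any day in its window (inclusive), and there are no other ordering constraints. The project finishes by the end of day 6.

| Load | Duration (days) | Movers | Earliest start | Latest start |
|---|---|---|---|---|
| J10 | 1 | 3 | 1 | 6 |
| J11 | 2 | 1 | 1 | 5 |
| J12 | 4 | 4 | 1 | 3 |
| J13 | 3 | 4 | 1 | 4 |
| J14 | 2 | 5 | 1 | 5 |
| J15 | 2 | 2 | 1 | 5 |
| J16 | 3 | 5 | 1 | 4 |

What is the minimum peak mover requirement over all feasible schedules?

11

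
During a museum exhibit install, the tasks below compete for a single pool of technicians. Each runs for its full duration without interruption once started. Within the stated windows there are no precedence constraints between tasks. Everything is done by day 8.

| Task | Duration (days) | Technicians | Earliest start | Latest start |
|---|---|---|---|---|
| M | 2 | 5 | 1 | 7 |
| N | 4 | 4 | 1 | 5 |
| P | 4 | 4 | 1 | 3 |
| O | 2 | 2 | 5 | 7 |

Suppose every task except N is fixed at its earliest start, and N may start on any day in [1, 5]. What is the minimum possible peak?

9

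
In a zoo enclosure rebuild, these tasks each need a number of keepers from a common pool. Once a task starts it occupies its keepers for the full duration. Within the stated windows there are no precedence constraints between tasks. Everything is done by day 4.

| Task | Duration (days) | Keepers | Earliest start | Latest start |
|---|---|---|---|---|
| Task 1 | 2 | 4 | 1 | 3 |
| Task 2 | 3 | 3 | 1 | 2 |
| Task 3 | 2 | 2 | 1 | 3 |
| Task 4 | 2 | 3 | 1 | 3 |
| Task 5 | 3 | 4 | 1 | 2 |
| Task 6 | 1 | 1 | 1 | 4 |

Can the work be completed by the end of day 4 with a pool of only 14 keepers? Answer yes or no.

Schedule Task 1@1, Task 2@1, Task 3@3, Task 4@3, Task 5@1, Task 6@1: d1:12  d2:11  d3:12  d4:5 — peak 12 ≤ 14.

yes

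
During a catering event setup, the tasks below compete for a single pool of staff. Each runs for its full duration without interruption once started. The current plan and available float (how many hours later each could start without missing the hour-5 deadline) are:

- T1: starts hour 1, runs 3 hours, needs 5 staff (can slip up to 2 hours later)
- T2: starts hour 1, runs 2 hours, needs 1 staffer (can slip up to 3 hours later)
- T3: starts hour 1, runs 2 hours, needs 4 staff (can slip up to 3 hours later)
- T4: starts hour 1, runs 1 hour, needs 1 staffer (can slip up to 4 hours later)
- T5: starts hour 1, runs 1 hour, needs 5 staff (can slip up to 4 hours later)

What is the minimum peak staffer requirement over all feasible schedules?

9

Early-start (T1@1, T2@1, T3@1, T4@1, T5@1) gives peak 16: h1:16  h2:10  h3:5  h4:0  h5:0.
Shift T3→3, T5→4.
Schedule T1@1, T2@1, T3@3, T4@1, T5@4: h1:7  h2:6  h3:9  h4:9  h5:0 — peak 9.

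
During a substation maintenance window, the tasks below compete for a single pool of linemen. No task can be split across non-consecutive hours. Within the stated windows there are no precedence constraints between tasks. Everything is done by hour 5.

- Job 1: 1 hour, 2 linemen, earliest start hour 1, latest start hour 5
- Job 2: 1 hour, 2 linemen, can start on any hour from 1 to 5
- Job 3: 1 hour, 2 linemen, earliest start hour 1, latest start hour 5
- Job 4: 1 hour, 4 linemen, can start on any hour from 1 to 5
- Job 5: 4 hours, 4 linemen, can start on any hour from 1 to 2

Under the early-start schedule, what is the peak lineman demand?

Early-start schedule: Job 1@1, Job 2@1, Job 3@1, Job 4@1, Job 5@1.
Load per hour: hour 1: 14, hour 2: 4, hour 3: 4, hour 4: 4, hour 5: 0.
Peak is 14.

14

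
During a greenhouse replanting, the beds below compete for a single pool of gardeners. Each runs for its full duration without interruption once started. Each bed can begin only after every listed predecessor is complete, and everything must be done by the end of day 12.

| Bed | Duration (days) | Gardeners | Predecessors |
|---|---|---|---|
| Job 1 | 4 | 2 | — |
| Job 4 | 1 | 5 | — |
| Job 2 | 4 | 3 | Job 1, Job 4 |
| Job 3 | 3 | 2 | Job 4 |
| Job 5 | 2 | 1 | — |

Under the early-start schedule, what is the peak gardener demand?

Early-start schedule: Job 1@1, Job 4@1, Job 2@5, Job 3@2, Job 5@1.
Load per day: day 1: 8, day 2: 5, day 3: 4, day 4: 4, day 5: 3, day 6: 3, day 7: 3, day 8: 3, day 9: 0, day 10: 0, day 11: 0, day 12: 0.
Peak is 8.

8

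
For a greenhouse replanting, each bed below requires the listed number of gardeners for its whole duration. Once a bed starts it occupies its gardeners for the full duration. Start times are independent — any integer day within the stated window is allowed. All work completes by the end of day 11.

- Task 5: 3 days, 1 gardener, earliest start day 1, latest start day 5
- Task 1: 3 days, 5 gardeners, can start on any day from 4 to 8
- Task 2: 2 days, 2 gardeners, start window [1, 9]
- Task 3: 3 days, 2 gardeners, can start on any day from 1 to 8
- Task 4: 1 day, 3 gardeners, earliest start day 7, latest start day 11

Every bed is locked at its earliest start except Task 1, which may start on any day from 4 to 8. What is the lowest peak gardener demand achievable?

Task 1@4: d1:5  d2:5  d3:3  d4:5  d5:5  d6:5  d7:3  d8:0  d9:0  d10:0  d11:0 → peak 5
Task 1@5: d1:5  d2:5  d3:3  d4:0  d5:5  d6:5  d7:8  d8:0  d9:0  d10:0  d11:0 → peak 8
Task 1@6: d1:5  d2:5  d3:3  d4:0  d5:0  d6:5  d7:8  d8:5  d9:0  d10:0  d11:0 → peak 8
Task 1@7: d1:5  d2:5  d3:3  d4:0  d5:0  d6:0  d7:8  d8:5  d9:5  d10:0  d11:0 → peak 8
Task 1@8: d1:5  d2:5  d3:3  d4:0  d5:0  d6:0  d7:3  d8:5  d9:5  d10:5  d11:0 → peak 5
Best is Task 1@4, peak 5.

5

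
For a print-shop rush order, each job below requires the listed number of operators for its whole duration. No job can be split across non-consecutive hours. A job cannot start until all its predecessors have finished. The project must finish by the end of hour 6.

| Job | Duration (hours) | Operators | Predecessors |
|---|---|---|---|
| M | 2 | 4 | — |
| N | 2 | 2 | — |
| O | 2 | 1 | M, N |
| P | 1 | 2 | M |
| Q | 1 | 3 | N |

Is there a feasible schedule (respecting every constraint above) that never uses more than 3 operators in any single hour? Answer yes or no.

Total operator-hours = 19; over 6 hours the average is 19/6 > 3, so some hour must exceed 3.

no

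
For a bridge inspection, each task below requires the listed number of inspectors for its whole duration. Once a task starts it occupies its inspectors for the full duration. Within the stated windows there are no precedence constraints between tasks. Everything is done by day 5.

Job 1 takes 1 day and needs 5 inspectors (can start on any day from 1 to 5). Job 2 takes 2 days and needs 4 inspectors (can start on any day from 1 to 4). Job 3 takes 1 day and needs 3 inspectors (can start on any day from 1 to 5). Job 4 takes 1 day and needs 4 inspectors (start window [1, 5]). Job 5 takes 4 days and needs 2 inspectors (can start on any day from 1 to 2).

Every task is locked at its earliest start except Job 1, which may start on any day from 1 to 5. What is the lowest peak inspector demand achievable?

13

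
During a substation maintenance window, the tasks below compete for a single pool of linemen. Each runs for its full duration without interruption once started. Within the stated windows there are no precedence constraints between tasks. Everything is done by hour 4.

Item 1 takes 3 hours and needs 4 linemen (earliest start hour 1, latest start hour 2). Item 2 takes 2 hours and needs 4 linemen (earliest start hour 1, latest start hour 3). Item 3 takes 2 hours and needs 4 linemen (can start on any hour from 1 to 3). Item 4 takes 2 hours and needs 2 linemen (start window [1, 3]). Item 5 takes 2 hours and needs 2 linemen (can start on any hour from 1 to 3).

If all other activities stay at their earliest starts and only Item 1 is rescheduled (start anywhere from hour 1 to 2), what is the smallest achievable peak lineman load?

Item 1@1: h1:16  h2:16  h3:4  h4:0 → peak 16
Item 1@2: h1:12  h2:16  h3:4  h4:4 → peak 16
Best is Item 1@1, peak 16.

16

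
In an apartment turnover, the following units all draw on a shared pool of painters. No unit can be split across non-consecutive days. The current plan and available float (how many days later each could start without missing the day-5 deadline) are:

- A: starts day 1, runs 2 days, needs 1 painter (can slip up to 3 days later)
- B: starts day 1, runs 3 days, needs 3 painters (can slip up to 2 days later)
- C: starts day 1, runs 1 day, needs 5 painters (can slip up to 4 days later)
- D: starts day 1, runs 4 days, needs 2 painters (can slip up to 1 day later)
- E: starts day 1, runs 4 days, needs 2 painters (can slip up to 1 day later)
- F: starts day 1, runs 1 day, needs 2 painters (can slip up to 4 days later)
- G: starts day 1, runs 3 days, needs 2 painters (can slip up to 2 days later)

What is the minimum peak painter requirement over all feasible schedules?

9

Early-start (A@1, B@1, C@1, D@1, E@1, F@1, G@1) gives peak 17: d1:17  d2:10  d3:9  d4:4  d5:0.
Shift D→2, E→2, F→4, G→3.
Schedule A@1, B@1, C@1, D@2, E@2, F@4, G@3: d1:9  d2:8  d3:9  d4:8  d5:6 — peak 9.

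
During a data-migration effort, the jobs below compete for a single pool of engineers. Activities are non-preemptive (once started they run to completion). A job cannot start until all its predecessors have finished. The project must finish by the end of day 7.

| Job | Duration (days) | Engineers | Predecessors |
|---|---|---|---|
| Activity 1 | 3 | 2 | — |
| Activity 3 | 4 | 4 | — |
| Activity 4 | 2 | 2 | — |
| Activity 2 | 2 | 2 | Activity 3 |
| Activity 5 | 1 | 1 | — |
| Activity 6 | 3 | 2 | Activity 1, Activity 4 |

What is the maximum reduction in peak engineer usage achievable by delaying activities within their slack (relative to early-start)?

Early-start peak: d1:9  d2:8  d3:6  d4:6  d5:4  d6:4  d7:0 ⇒ 9.
Leveled (Activity 1@1, Activity 3@1, Activity 4@1, Activity 2@5, Activity 5@3, Activity 6@4): d1:8  d2:8  d3:7  d4:6  d5:4  d6:4  d7:0 ⇒ 8.
Reduction 9 − 8 = 1.

1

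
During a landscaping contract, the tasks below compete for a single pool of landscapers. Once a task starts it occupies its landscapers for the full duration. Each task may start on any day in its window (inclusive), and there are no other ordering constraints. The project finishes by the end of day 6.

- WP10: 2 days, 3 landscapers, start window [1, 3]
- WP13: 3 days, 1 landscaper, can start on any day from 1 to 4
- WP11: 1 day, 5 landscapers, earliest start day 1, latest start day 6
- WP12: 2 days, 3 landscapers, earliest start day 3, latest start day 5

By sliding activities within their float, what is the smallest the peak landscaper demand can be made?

5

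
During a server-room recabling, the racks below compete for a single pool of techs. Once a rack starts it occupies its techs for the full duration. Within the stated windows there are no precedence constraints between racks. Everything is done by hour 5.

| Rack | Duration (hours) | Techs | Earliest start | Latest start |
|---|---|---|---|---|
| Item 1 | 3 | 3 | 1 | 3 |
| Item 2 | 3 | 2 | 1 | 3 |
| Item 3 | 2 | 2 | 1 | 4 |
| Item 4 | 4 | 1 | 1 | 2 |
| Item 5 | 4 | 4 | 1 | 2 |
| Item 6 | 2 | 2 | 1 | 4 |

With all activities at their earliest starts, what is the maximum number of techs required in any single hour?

Early-start schedule: Item 1@1, Item 2@1, Item 3@1, Item 4@1, Item 5@1, Item 6@1.
Load per hour: hour 1: 14, hour 2: 14, hour 3: 10, hour 4: 5, hour 5: 0.
Peak is 14.

14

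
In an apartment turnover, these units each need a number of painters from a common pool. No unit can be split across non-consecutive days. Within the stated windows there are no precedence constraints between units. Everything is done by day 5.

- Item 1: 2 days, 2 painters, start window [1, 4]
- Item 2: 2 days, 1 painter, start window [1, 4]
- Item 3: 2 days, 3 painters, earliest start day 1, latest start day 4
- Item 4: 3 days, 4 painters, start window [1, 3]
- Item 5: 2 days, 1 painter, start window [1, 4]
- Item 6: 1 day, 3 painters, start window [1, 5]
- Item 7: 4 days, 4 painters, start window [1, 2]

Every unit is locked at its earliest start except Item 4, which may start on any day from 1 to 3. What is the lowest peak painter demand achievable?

Item 4@1: d1:18  d2:15  d3:8  d4:4  d5:0 → peak 18
Item 4@2: d1:14  d2:15  d3:8  d4:8  d5:0 → peak 15
Item 4@3: d1:14  d2:11  d3:8  d4:8  d5:4 → peak 14
Best is Item 4@3, peak 14.

14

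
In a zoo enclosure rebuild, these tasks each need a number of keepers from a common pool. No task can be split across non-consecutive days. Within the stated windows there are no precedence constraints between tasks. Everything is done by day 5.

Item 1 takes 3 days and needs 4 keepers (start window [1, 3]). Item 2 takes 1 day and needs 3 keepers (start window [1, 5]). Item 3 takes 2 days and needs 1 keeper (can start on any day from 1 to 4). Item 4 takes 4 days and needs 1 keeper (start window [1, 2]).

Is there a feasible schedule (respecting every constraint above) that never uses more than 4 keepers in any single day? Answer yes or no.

no

Total keeper-days = 21; over 5 days the average is 21/5 > 4, so some day must exceed 4.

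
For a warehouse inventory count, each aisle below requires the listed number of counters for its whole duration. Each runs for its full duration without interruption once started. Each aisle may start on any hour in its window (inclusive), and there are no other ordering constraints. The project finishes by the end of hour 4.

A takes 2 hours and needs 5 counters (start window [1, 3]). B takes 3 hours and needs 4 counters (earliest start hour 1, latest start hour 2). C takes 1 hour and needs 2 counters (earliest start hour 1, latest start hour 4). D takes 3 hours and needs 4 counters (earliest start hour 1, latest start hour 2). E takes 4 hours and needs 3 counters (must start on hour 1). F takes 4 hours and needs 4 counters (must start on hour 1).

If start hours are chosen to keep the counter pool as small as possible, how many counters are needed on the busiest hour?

20

Early-start (A@1, B@1, C@1, D@1, E@1, F@1) gives peak 22: h1:22  h2:20  h3:15  h4:7.
Shift D→2.
Schedule A@1, B@1, C@1, D@2, E@1, F@1: h1:18  h2:20  h3:15  h4:11 — peak 20.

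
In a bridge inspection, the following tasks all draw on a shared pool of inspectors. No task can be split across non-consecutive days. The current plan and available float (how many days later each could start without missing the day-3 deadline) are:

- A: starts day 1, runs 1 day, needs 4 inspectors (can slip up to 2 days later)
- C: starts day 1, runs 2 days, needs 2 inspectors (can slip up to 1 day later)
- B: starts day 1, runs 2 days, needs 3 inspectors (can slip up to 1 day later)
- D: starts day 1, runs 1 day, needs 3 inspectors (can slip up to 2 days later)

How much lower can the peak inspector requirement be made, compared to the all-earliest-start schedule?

Early-start peak: d1:12  d2:5  d3:0 ⇒ 12.
Leveled (A@1, C@1, B@2, D@3): d1:6  d2:5  d3:6 ⇒ 6.
Reduction 12 − 6 = 6.

6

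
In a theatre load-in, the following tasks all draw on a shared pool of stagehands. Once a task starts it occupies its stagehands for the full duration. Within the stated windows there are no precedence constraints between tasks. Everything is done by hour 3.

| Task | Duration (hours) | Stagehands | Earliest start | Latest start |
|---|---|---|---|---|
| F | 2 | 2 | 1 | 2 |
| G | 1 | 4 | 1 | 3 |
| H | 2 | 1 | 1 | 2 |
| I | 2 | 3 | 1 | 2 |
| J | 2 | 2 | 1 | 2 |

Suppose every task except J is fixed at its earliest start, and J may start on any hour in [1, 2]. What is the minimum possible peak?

J@1: h1:12  h2:8  h3:0 → peak 12
J@2: h1:10  h2:8  h3:2 → peak 10
Best is J@2, peak 10.

10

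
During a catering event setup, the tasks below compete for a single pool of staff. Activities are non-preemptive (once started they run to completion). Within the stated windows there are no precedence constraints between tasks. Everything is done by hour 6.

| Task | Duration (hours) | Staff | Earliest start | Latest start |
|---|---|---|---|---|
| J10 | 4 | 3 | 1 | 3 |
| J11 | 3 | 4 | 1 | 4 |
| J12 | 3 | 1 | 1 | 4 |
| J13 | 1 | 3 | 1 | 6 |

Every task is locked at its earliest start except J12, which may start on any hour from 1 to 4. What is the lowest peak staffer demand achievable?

J12@1: h1:11  h2:8  h3:8  h4:3  h5:0  h6:0 → peak 11
J12@2: h1:10  h2:8  h3:8  h4:4  h5:0  h6:0 → peak 10
J12@3: h1:10  h2:7  h3:8  h4:4  h5:1  h6:0 → peak 10
J12@4: h1:10  h2:7  h3:7  h4:4  h5:1  h6:1 → peak 10
Best is J12@2, peak 10.

10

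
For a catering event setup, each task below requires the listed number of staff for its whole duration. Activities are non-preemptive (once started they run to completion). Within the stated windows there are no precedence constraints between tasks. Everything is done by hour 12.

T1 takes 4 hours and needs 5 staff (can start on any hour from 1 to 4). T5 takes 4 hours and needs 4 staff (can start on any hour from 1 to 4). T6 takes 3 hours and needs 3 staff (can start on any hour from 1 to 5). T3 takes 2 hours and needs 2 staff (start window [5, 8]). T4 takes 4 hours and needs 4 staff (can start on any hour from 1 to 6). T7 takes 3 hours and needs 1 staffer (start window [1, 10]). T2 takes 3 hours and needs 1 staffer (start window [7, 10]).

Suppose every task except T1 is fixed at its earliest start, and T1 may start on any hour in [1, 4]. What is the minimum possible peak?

T1@1: h1:17  h2:17  h3:17  h4:13  h5:2  h6:2  h7:1  h8:1  h9:1  h10:0  h11:0  h12:0 → peak 17
T1@2: h1:12  h2:17  h3:17  h4:13  h5:7  h6:2  h7:1  h8:1  h9:1  h10:0  h11:0  h12:0 → peak 17
T1@3: h1:12  h2:12  h3:17  h4:13  h5:7  h6:7  h7:1  h8:1  h9:1  h10:0  h11:0  h12:0 → peak 17
T1@4: h1:12  h2:12  h3:12  h4:13  h5:7  h6:7  h7:6  h8:1  h9:1  h10:0  h11:0  h12:0 → peak 13
Best is T1@4, peak 13.

13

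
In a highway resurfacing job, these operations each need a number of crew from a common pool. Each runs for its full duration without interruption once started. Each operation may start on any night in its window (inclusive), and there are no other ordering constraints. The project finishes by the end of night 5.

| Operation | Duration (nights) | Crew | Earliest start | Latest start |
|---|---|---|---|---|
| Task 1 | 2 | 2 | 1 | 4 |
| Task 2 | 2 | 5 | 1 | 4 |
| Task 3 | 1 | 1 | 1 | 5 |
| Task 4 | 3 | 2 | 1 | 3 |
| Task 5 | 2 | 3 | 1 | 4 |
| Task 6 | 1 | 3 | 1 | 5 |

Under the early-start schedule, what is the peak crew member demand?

16

Early-start schedule: Task 1@1, Task 2@1, Task 3@1, Task 4@1, Task 5@1, Task 6@1.
Load per night: night 1: 16, night 2: 12, night 3: 2, night 4: 0, night 5: 0.
Peak is 16.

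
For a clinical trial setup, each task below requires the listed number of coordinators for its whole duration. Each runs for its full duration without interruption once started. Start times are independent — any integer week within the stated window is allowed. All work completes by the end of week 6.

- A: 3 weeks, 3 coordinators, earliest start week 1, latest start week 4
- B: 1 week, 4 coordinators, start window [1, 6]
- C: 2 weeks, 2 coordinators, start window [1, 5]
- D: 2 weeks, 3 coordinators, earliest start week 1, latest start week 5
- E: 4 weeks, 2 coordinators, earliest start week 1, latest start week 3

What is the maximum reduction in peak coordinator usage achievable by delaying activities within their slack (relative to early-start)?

8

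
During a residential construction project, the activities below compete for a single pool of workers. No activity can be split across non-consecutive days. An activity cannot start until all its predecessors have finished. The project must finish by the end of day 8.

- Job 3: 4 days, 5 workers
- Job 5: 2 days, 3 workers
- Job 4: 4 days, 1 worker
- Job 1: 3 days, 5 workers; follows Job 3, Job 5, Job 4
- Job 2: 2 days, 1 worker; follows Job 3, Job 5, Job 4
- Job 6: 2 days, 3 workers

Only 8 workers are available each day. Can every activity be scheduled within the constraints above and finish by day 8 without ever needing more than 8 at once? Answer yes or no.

The minimum achievable peak is 9; 8 < 9, so no feasible schedule stays within the cap.

no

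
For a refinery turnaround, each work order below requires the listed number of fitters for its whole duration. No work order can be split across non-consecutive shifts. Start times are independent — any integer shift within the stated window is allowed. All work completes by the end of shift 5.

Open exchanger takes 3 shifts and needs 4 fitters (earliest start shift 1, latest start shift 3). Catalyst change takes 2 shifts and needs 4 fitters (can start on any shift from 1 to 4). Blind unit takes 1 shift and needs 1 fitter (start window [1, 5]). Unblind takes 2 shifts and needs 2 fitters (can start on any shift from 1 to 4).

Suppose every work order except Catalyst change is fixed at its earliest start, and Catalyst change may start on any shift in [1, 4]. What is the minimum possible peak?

Catalyst change@1: s1:11  s2:10  s3:4  s4:0  s5:0 → peak 11
Catalyst change@2: s1:7  s2:10  s3:8  s4:0  s5:0 → peak 10
Catalyst change@3: s1:7  s2:6  s3:8  s4:4  s5:0 → peak 8
Catalyst change@4: s1:7  s2:6  s3:4  s4:4  s5:4 → peak 7
Best is Catalyst change@4, peak 7.

7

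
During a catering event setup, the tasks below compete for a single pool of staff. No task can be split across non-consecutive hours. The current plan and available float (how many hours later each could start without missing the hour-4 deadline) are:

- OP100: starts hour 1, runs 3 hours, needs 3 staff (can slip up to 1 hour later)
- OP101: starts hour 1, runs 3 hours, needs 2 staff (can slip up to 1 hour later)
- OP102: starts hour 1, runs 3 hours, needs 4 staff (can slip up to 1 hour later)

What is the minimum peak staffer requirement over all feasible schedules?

Schedule OP100@1, OP101@1, OP102@1: h1:9  h2:9  h3:9  h4:0 — peak 9.
No arrangement of the 8 feasible schedules does better.

9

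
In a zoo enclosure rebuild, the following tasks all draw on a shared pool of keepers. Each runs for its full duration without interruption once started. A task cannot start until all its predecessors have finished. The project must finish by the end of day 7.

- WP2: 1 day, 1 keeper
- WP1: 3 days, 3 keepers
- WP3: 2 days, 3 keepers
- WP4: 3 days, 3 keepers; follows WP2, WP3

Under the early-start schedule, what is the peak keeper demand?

Early-start schedule: WP2@1, WP1@1, WP3@1, WP4@3.
Load per day: day 1: 7, day 2: 6, day 3: 6, day 4: 3, day 5: 3, day 6: 0, day 7: 0.
Peak is 7.

7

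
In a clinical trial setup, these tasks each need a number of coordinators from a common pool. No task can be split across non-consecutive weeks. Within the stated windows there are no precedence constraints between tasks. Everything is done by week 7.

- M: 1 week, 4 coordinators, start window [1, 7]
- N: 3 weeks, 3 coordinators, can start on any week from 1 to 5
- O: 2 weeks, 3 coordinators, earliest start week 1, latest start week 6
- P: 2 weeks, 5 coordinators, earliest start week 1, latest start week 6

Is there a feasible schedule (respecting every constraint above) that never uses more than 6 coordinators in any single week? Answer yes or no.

yes

Schedule M@1, N@2, O@2, P@5: w1:4  w2:6  w3:6  w4:3  w5:5  w6:5  w7:0 — peak 6 ≤ 6.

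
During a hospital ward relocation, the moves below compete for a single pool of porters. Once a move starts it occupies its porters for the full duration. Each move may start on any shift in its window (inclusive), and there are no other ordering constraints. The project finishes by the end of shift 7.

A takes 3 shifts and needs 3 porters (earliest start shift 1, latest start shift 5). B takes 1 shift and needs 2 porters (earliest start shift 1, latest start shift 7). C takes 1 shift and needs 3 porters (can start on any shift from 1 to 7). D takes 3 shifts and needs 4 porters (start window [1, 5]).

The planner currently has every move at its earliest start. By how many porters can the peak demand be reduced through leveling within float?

7

Early-start peak: s1:12  s2:7  s3:7  s4:0  s5:0  s6:0  s7:0 ⇒ 12.
Leveled (A@1, B@1, C@4, D@5): s1:5  s2:3  s3:3  s4:3  s5:4  s6:4  s7:4 ⇒ 5.
Reduction 12 − 5 = 7.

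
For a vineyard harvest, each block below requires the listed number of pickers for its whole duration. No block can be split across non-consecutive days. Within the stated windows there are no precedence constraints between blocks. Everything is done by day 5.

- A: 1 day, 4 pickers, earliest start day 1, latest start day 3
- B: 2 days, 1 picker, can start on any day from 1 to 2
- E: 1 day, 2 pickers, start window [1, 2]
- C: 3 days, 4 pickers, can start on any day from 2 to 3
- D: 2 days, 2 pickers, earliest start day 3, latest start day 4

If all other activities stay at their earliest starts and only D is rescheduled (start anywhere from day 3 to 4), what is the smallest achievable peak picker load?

7

D@3: d1:7  d2:5  d3:6  d4:6  d5:0 → peak 7
D@4: d1:7  d2:5  d3:4  d4:6  d5:2 → peak 7
Best is D@3, peak 7.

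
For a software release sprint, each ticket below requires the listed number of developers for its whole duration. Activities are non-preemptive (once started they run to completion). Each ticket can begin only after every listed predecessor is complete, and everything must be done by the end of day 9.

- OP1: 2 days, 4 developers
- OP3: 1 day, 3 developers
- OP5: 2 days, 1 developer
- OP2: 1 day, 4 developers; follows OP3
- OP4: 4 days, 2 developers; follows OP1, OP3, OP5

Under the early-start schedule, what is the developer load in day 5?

At early start, day 5 has: OP4.
Demand: 2 = 2.

2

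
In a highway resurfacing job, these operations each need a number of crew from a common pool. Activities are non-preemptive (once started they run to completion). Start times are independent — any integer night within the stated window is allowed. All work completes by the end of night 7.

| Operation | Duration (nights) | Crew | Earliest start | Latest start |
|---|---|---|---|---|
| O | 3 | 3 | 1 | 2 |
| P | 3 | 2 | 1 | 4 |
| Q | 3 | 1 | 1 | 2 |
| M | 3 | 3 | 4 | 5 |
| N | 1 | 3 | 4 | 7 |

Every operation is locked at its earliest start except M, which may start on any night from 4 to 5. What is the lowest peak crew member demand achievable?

6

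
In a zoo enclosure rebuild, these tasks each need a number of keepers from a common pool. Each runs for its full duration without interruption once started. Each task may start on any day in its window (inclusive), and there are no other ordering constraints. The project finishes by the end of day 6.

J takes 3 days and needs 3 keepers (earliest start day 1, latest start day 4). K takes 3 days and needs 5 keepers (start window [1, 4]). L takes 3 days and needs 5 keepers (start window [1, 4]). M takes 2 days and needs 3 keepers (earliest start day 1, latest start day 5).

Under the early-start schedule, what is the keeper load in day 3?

At early start, day 3 has: J, K, L.
Demand: 3 + 5 + 5 = 13.

13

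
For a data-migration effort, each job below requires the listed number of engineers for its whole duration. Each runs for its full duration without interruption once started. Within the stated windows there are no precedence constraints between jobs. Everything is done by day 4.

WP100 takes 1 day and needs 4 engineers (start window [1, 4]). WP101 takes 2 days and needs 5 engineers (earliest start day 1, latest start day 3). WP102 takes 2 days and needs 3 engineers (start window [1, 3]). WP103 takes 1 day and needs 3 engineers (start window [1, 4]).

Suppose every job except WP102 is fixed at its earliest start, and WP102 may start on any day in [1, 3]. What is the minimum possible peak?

12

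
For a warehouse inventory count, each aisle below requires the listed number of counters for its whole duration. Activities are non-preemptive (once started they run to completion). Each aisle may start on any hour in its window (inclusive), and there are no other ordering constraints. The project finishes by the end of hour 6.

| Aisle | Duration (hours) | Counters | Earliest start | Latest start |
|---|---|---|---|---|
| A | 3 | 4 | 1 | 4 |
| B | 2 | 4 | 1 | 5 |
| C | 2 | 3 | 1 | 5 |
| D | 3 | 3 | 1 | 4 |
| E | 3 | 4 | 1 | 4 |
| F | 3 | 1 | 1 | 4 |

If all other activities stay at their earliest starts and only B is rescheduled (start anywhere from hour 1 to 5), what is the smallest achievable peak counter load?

15

B@1: h1:19  h2:19  h3:12  h4:0  h5:0  h6:0 → peak 19
B@2: h1:15  h2:19  h3:16  h4:0  h5:0  h6:0 → peak 19
B@3: h1:15  h2:15  h3:16  h4:4  h5:0  h6:0 → peak 16
B@4: h1:15  h2:15  h3:12  h4:4  h5:4  h6:0 → peak 15
B@5: h1:15  h2:15  h3:12  h4:0  h5:4  h6:4 → peak 15
Best is B@4, peak 15.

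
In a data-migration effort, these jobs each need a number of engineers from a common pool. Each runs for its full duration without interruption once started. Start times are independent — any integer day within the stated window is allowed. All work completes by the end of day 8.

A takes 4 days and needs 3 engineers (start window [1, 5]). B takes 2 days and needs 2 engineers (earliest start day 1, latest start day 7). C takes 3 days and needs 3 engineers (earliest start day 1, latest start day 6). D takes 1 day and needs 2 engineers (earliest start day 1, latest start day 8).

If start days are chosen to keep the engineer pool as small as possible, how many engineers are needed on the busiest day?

5

Early-start (A@1, B@1, C@1, D@1) gives peak 10: d1:10  d2:8  d3:6  d4:3  d5:0  d6:0  d7:0  d8:0.
Shift C→5, D→3.
Schedule A@1, B@1, C@5, D@3: d1:5  d2:5  d3:5  d4:3  d5:3  d6:3  d7:3  d8:0 — peak 5.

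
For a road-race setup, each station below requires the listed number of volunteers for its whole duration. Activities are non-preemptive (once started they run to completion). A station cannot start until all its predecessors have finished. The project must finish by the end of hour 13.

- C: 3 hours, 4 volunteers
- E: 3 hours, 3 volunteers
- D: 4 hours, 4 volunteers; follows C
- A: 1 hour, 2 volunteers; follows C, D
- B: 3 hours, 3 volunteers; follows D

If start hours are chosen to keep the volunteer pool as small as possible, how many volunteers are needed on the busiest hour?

5

Early-start (C@1, E@1, D@4, A@8, B@8) gives peak 7: h1:7  h2:7  h3:7  h4:4  h5:4  h6:4  h7:4  h8:5  h9:3  h10:3  h11:0  h12:0  h13:0.
Shift E→4, D→7, A→11, B→11.
Schedule C@1, E@4, D@7, A@11, B@11: h1:4  h2:4  h3:4  h4:3  h5:3  h6:3  h7:4  h8:4  h9:4  h10:4  h11:5  h12:3  h13:3 — peak 5.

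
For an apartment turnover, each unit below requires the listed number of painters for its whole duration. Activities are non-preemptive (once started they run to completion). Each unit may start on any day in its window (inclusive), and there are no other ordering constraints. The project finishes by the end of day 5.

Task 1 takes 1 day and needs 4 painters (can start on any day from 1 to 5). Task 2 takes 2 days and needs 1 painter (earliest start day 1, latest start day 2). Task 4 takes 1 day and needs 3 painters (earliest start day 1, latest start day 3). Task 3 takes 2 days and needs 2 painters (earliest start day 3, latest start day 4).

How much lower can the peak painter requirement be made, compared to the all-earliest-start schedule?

4

Early-start peak: d1:8  d2:1  d3:2  d4:2  d5:0 ⇒ 8.
Leveled (Task 1@1, Task 2@2, Task 4@2, Task 3@3): d1:4  d2:4  d3:3  d4:2  d5:0 ⇒ 4.
Reduction 8 − 4 = 4.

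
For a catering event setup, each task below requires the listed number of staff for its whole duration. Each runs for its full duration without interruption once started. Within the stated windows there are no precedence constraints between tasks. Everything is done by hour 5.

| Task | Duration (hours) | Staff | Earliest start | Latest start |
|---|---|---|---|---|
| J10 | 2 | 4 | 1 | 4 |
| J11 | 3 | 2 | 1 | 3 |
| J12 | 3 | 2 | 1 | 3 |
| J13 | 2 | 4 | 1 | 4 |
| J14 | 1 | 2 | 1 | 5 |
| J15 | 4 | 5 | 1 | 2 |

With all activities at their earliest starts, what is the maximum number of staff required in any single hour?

Early-start schedule: J10@1, J11@1, J12@1, J13@1, J14@1, J15@1.
Load per hour: hour 1: 19, hour 2: 17, hour 3: 9, hour 4: 5, hour 5: 0.
Peak is 19.

19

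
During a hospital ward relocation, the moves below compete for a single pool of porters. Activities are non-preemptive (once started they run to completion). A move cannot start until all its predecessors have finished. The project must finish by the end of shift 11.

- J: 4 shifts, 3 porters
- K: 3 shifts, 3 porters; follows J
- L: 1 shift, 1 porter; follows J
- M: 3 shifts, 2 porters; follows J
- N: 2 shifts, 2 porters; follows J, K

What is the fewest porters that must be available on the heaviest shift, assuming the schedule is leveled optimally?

4

Early-start (J@1, K@5, L@5, M@5, N@8) gives peak 6: s1:3  s2:3  s3:3  s4:3  s5:6  s6:5  s7:5  s8:2  s9:2  s10:0  s11:0.
Shift M→8.
Schedule J@1, K@5, L@5, M@8, N@8: s1:3  s2:3  s3:3  s4:3  s5:4  s6:3  s7:3  s8:4  s9:4  s10:2  s11:0 — peak 4.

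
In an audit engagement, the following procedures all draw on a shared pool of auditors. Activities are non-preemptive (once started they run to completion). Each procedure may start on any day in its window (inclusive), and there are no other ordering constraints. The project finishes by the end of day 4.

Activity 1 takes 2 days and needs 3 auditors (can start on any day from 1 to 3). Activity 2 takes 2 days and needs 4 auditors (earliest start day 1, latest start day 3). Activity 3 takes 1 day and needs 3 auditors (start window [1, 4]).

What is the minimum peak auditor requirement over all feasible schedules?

6

Early-start (Activity 1@1, Activity 2@1, Activity 3@1) gives peak 10: d1:10  d2:7  d3:0  d4:0.
Shift Activity 2→3.
Schedule Activity 1@1, Activity 2@3, Activity 3@1: d1:6  d2:3  d3:4  d4:4 — peak 6.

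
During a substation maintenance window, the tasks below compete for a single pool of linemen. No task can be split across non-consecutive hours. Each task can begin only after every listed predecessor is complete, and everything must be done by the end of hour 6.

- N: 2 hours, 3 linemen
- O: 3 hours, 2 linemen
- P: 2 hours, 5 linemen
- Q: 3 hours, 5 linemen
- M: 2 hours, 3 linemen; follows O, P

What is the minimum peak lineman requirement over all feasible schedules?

Early-start (N@1, O@1, P@1, Q@1, M@4) gives peak 15: h1:15  h2:15  h3:7  h4:3  h5:3  h6:0.
Shift N→3, Q→4, M→5.
Schedule N@3, O@1, P@1, Q@4, M@5: h1:7  h2:7  h3:5  h4:8  h5:8  h6:8 — peak 8.
Total lineman-hours = 43 over 6 hours ⇒ peak ≥ ⌈43/6⌉ = 8, so 8 is optimal.

8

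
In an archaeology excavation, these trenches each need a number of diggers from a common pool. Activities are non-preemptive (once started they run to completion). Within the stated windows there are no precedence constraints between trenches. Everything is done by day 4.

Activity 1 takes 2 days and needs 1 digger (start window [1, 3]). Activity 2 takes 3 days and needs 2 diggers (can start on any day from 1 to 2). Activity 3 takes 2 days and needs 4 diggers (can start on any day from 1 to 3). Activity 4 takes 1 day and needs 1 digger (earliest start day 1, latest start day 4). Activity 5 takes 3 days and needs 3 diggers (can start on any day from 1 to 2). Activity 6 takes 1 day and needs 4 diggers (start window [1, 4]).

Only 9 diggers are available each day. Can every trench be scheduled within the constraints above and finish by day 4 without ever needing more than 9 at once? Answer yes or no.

yes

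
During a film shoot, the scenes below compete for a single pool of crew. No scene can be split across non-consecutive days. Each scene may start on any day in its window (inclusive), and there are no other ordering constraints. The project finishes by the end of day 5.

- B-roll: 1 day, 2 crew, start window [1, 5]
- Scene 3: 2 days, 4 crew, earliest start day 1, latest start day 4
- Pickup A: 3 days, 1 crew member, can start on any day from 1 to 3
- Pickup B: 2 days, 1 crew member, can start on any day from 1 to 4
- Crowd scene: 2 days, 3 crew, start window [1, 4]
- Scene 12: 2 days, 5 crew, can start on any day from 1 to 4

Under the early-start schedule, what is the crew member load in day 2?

At early start, day 2 has: Scene 3, Pickup A, Pickup B, Crowd scene, Scene 12.
Demand: 4 + 1 + 1 + 3 + 5 = 14.

14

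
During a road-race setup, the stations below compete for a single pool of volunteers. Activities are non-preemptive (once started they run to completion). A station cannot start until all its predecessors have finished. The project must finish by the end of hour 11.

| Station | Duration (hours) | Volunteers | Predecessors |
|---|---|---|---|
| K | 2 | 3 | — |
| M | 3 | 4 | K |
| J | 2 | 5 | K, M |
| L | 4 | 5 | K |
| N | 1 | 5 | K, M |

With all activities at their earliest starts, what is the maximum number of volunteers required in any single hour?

15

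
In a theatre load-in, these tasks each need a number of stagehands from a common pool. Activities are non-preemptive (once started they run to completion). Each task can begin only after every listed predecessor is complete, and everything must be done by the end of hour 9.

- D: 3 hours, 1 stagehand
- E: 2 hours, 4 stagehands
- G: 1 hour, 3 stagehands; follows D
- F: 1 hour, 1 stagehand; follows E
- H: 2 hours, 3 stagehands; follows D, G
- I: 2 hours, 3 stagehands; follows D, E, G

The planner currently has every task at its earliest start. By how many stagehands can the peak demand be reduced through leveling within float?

1

Early-start peak: h1:5  h2:5  h3:2  h4:3  h5:6  h6:6  h7:0  h8:0  h9:0 ⇒ 6.
Leveled (D@1, E@1, G@4, F@3, H@5, I@7): h1:5  h2:5  h3:2  h4:3  h5:3  h6:3  h7:3  h8:3  h9:0 ⇒ 5.
Reduction 6 − 5 = 1.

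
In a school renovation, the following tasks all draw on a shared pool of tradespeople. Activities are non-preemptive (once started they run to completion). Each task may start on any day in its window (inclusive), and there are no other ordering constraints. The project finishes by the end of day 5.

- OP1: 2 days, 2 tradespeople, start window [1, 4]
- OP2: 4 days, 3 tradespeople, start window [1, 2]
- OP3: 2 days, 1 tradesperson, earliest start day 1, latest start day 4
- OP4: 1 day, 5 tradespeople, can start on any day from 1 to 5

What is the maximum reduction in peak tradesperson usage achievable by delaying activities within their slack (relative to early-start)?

6

Early-start peak: d1:11  d2:6  d3:3  d4:3  d5:0 ⇒ 11.
Leveled (OP1@1, OP2@1, OP3@3, OP4@5): d1:5  d2:5  d3:4  d4:4  d5:5 ⇒ 5.
Reduction 11 − 5 = 6.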